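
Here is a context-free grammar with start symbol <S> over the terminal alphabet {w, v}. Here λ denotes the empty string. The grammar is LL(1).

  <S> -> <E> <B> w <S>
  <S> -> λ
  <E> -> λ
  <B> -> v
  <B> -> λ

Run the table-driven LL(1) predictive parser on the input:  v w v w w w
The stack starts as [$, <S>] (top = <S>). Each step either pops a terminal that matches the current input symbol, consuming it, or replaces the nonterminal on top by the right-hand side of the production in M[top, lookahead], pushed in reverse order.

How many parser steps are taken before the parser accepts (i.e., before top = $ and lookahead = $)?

19

step 1: stack=$ <S>  input=v w v w w w $  — expand <S> -> <E> <B> w <S>
step 2: stack=$ <S> w <B> <E>  input=v w v w w w $  — expand <E> -> λ
step 3: stack=$ <S> w <B>  input=v w v w w w $  — expand <B> -> v
step 4: stack=$ <S> w v  input=v w v w w w $  — match v
step 5: stack=$ <S> w  input=w v w w w $  — match w
step 6: stack=$ <S>  input=v w w w $  — expand <S> -> <E> <B> w <S>
step 7: stack=$ <S> w <B> <E>  input=v w w w $  — expand <E> -> λ
step 8: stack=$ <S> w <B>  input=v w w w $  — expand <B> -> v
step 9: stack=$ <S> w v  input=v w w w $  — match v
step 10: stack=$ <S> w  input=w w w $  — match w
step 11: stack=$ <S>  input=w w $  — expand <S> -> <E> <B> w <S>
step 12: stack=$ <S> w <B> <E>  input=w w $  — expand <E> -> λ
step 13: stack=$ <S> w <B>  input=w w $  — expand <B> -> λ
step 14: stack=$ <S> w  input=w w $  — match w
step 15: stack=$ <S>  input=w $  — expand <S> -> <E> <B> w <S>
step 16: stack=$ <S> w <B> <E>  input=w $  — expand <E> -> λ
step 17: stack=$ <S> w <B>  input=w $  — expand <B> -> λ
step 18: stack=$ <S> w  input=w $  — match w
step 19: stack=$ <S>  input=$  — expand <S> -> λ
Accept reached after 19 steps.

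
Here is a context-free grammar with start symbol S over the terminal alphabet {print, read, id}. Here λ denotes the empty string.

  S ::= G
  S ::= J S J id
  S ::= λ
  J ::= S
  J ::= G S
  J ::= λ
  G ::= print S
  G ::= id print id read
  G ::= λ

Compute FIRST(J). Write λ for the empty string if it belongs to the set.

{λ, id, print}

FIRST(G) = {λ, id, print}
FIRST(S) = {λ, id, print}  (via G, J S J id)
FIRST(J) = {λ, id, print}  (via S, G S)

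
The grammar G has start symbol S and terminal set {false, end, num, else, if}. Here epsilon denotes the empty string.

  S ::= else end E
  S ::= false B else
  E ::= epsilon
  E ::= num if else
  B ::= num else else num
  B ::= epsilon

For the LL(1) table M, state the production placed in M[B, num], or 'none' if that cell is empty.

FIRST(S): from S::=else end E we get {else}; from S::=false B else we get {false}. So FIRST(S) = {else, false}.
FIRST(E): from E::=epsilon we get {epsilon}; from E::=num if else we get {num}. So FIRST(E) = {epsilon, num}.
FIRST(B): from B::=num else else num we get {num}; from B::=epsilon we get {epsilon}. So FIRST(B) = {epsilon, num}.
FOLLOW(S) includes $ since S is the start symbol.
FOLLOW(B): in S::=false B else, B is followed by else with FIRST {else}. Thus FOLLOW(B) = {else}.
For B ::= num else else num: FIRST(num else else num) = {num}, so it goes in M[B, t] for t ∈ {num}.
For B ::= epsilon: FIRST(epsilon) = {epsilon}, so it goes in M[B, t] for t ∈ {}; since epsilon ∈ FIRST, also for every t ∈ FOLLOW(B) = {else}.

B ::= num else else num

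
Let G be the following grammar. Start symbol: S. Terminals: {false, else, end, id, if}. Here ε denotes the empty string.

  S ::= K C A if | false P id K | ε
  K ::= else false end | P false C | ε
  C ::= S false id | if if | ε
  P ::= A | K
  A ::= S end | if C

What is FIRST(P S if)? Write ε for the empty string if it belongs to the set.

{else, end, false, if}

FIRST(S): from S::=K C A if we get {else, end, false, if}; from S::=false P id K we get {false}; from S::=ε we get {ε}. So FIRST(S) = {ε, else, end, false, if}.
FIRST(C): from C::=S false id we get {else, end, false, if}; from C::=if if we get {if}; from C::=ε we get {ε}. So FIRST(C) = {ε, else, end, false, if}.
FIRST(A): from A::=S end we get {else, end, false, if}; from A::=if C we get {if}. So FIRST(A) = {else, end, false, if}.
FIRST(K): from K::=else false end we get {else}; from K::=P false C we get {else, end, false, if}; from K::=ε we get {ε}. So FIRST(K) = {ε, else, end, false, if}.
FIRST(P): from P::=A we get {else, end, false, if}; from P::=K we get {ε, else, end, false, if}. So FIRST(P) = {ε, else, end, false, if}.
FIRST(P S if): take FIRST of each symbol in turn, carrying on past any symbol whose FIRST contains ε; result {else, end, false, if}.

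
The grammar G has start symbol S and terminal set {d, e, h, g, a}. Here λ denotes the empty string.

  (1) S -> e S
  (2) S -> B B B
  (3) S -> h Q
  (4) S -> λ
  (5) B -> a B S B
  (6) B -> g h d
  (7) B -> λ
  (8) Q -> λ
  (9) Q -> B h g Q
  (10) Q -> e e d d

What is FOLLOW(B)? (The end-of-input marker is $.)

FIRST(B) = {λ, a, g}
FIRST(S) = {λ, a, e, g, h}  (via B B B)
FIRST(Q) = {λ, a, e, g, h}  (via B h g Q)
FOLLOW(S) includes $ since S is the start symbol.
FOLLOW(S): in S->e S, the suffix after S is empty (adds nothing new); in B->a B S B, S is followed by B with FIRST {λ, a, g}; in B->a B S B, the suffix after S is nullable, so FOLLOW(S) ⊇ FOLLOW(B) = {$, a, e, g, h}. Thus FOLLOW(S) = {$, a, e, g, h}.
FOLLOW(B): in S->B B B (occurrence 1), B is followed by B B with FIRST {λ, a, g}; in S->B B B (occurrence 1), the suffix after B is nullable, so FOLLOW(B) ⊇ FOLLOW(S) = {$, a, e, g, h}; in S->B B B (occurrence 2), B is followed by B with FIRST {λ, a, g}; in S->B B B (occurrence 2), the suffix after B is nullable, so FOLLOW(B) ⊇ FOLLOW(S) = {$, a, e, g, h}; in S->B B B (occurrence 3), the suffix after B is empty, so FOLLOW(B) ⊇ FOLLOW(S) = {$, a, e, g, h}; in B->a B S B (occurrence 1), B is followed by S B with FIRST {λ, a, e, g, h}; in B->a B S B (occurrence 1), the suffix after B is nullable (adds nothing new); in B->a B S B (occurrence 2), the suffix after B is empty (adds nothing new); in Q->B h g Q, B is followed by h g Q with FIRST {h}. Thus FOLLOW(B) = {$, a, e, g, h}.
FOLLOW(Q): in S->h Q, the suffix after Q is empty, so FOLLOW(Q) ⊇ FOLLOW(S) = {$, a, e, g, h}; in Q->B h g Q, the suffix after Q is empty (adds nothing new). Thus FOLLOW(Q) = {$, a, e, g, h}.

{$, a, e, g, h}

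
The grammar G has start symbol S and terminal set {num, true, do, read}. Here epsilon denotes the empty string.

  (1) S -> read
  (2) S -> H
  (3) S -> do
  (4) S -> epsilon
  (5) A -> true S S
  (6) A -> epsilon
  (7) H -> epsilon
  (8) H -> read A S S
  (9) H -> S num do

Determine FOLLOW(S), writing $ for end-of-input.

{$, do, num, read}

FIRST(A) = {epsilon, true}
FIRST(S) = {epsilon, do, num, read}  (via H)
FIRST(H) = {epsilon, do, num, read}  (via S num do)
FOLLOW(S) includes $ since S is the start symbol.
FOLLOW(S): in A->true S S (occurrence 1), S is followed by S with FIRST {epsilon, do, num, read}; in A->true S S (occurrence 1), the suffix after S is nullable, so FOLLOW(S) ⊇ FOLLOW(A) = {$, do, num, read}; in A->true S S (occurrence 2), the suffix after S is empty, so FOLLOW(S) ⊇ FOLLOW(A) = {$, do, num, read}; in H->read A S S (occurrence 1), S is followed by S with FIRST {epsilon, do, num, read}; in H->read A S S (occurrence 1), the suffix after S is nullable, so FOLLOW(S) ⊇ FOLLOW(H) = {$, do, num, read}; in H->read A S S (occurrence 2), the suffix after S is empty, so FOLLOW(S) ⊇ FOLLOW(H) = {$, do, num, read}; in H->S num do, S is followed by num do with FIRST {num}. Thus FOLLOW(S) = {$, do, num, read}.
FOLLOW(H): in S->H, the suffix after H is empty, so FOLLOW(H) ⊇ FOLLOW(S) = {$, do, num, read}. Thus FOLLOW(H) = {$, do, num, read}.
FOLLOW(A): in H->read A S S, A is followed by S S with FIRST {epsilon, do, num, read}; in H->read A S S, the suffix after A is nullable, so FOLLOW(A) ⊇ FOLLOW(H) = {$, do, num, read}. Thus FOLLOW(A) = {$, do, num, read}.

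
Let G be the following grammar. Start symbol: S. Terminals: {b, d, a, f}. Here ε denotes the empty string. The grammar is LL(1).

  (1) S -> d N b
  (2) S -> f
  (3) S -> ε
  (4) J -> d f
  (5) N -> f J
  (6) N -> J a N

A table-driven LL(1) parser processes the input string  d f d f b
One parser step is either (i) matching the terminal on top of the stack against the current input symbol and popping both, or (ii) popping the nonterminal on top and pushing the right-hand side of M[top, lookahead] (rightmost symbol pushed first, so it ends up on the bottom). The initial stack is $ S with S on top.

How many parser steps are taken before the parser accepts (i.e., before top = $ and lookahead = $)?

8

step 1: stack=$ S  input=d f d f b $  — expand S -> d N b
step 2: stack=$ b N d  input=d f d f b $  — match d
step 3: stack=$ b N  input=f d f b $  — expand N -> f J
step 4: stack=$ b J f  input=f d f b $  — match f
step 5: stack=$ b J  input=d f b $  — expand J -> d f
step 6: stack=$ b f d  input=d f b $  — match d
step 7: stack=$ b f  input=f b $  — match f
step 8: stack=$ b  input=b $  — match b
Accept reached after 8 steps.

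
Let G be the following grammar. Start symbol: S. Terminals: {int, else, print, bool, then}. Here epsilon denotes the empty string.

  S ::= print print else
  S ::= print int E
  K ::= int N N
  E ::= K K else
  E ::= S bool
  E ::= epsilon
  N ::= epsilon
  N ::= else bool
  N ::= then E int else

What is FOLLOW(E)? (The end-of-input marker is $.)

{$, bool, int}

FIRST(S): from S::=print print else we get {print}; from S::=print int E we get {print}. So FIRST(S) = {print}.
FIRST(K): from K::=int N N we get {int}. So FIRST(K) = {int}.
FIRST(N): from N::=epsilon we get {epsilon}; from N::=else bool we get {else}; from N::=then E int else we get {then}. So FIRST(N) = {epsilon, else, then}.
FIRST(E): from E::=K K else we get {int}; from E::=S bool we get {print}; from E::=epsilon we get {epsilon}. So FIRST(E) = {epsilon, int, print}.
FOLLOW(S) includes $ since S is the start symbol.
FOLLOW(S): in E::=S bool, S is followed by bool with FIRST {bool}. Thus FOLLOW(S) = {$, bool}.
FOLLOW(K): in E::=K K else (occurrence 1), K is followed by K else with FIRST {int}; in E::=K K else (occurrence 2), K is followed by else with FIRST {else}. Thus FOLLOW(K) = {else, int}.
FOLLOW(E): in S::=print int E, the suffix after E is empty, so FOLLOW(E) ⊇ FOLLOW(S) = {$, bool}; in N::=then E int else, E is followed by int else with FIRST {int}. Thus FOLLOW(E) = {$, bool, int}.
FOLLOW(N): in K::=int N N (occurrence 1), N is followed by N with FIRST {epsilon, else, then}; in K::=int N N (occurrence 1), the suffix after N is nullable, so FOLLOW(N) ⊇ FOLLOW(K) = {else, int}; in K::=int N N (occurrence 2), the suffix after N is empty, so FOLLOW(N) ⊇ FOLLOW(K) = {else, int}. Thus FOLLOW(N) = {else, int, then}.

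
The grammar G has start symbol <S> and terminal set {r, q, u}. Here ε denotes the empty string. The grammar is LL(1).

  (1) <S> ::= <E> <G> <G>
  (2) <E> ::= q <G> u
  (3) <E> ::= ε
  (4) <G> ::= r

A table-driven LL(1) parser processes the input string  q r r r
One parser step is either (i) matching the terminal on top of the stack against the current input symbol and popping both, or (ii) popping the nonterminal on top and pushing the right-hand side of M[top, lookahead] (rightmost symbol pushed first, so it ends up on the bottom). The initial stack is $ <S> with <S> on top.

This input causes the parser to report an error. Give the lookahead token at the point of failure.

step 1: stack=$ <S>  input=q r r r $  — expand <S> ::= <E> <G> <G>
step 2: stack=$ <G> <G> <E>  input=q r r r $  — expand <E> ::= q <G> u
step 3: stack=$ <G> <G> u <G> q  input=q r r r $  — match q
step 4: stack=$ <G> <G> u <G>  input=r r r $  — expand <G> ::= r
step 5: stack=$ <G> <G> u r  input=r r r $  — match r
step 6: stack=$ <G> <G> u  input=r r $  — error: top is terminal u but lookahead is r

r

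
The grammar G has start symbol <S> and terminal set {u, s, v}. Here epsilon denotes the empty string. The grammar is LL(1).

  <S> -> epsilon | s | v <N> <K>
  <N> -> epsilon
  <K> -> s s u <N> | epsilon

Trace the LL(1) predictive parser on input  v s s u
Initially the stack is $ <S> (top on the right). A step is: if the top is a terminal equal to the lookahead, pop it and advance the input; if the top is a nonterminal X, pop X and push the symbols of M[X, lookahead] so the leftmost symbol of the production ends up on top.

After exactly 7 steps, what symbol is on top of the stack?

     Stack        Input      Action
  1  $ <S>        v s s u $  expand <S> -> v <N> <K>
  2  $ <K> <N> v  v s s u $  match v
  3  $ <K> <N>    s s u $    expand <N> -> epsilon
  4  $ <K>        s s u $    expand <K> -> s s u <N>
  5  $ <N> u s s  s s u $    match s
  6  $ <N> u s    s u $      match s
  7  $ <N> u      u $        match u
Stack after step 7: $ <N> (top = <N>).

<N>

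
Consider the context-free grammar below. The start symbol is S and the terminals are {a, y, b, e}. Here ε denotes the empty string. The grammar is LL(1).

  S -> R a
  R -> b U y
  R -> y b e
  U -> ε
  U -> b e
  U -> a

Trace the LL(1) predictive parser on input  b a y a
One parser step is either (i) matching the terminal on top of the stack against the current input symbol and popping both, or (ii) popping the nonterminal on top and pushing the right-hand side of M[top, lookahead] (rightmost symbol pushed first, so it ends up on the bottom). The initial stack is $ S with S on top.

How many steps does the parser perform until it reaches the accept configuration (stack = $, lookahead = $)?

7

step 1: stack=$ S  input=b a y a $  — expand S -> R a
step 2: stack=$ a R  input=b a y a $  — expand R -> b U y
step 3: stack=$ a y U b  input=b a y a $  — match b
step 4: stack=$ a y U  input=a y a $  — expand U -> a
step 5: stack=$ a y a  input=a y a $  — match a
step 6: stack=$ a y  input=y a $  — match y
step 7: stack=$ a  input=a $  — match a
Accept reached after 7 steps.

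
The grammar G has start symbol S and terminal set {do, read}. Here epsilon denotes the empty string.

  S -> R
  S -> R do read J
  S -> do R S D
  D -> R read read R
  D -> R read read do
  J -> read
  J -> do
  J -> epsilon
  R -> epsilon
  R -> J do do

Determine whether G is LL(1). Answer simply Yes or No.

FIRST(S) = {epsilon, do, read}
FIRST(D) = {do, read}
FIRST(J) = {epsilon, do, read}
FIRST(R) = {epsilon, do, read}
FOLLOW(S) = {$, do, read}
FOLLOW(D) = {$, do, read}
FOLLOW(J) = {$, do, read}
FOLLOW(R) = {$, do, read}
Cell M[D, do] receives both D -> R read read R and D -> R read read do — the grammar is not LL(1).

No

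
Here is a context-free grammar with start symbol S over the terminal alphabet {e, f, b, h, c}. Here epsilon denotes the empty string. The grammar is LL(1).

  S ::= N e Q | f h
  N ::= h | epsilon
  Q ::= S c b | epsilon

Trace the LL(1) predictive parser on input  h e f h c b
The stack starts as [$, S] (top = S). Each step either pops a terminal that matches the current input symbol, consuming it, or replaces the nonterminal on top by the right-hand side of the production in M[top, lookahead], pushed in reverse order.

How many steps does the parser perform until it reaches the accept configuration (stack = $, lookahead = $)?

10

step 1: stack=$ S  input=h e f h c b $  — expand S ::= N e Q
step 2: stack=$ Q e N  input=h e f h c b $  — expand N ::= h
step 3: stack=$ Q e h  input=h e f h c b $  — match h
step 4: stack=$ Q e  input=e f h c b $  — match e
step 5: stack=$ Q  input=f h c b $  — expand Q ::= S c b
step 6: stack=$ b c S  input=f h c b $  — expand S ::= f h
step 7: stack=$ b c h f  input=f h c b $  — match f
step 8: stack=$ b c h  input=h c b $  — match h
step 9: stack=$ b c  input=c b $  — match c
step 10: stack=$ b  input=b $  — match b
Accept reached after 10 steps.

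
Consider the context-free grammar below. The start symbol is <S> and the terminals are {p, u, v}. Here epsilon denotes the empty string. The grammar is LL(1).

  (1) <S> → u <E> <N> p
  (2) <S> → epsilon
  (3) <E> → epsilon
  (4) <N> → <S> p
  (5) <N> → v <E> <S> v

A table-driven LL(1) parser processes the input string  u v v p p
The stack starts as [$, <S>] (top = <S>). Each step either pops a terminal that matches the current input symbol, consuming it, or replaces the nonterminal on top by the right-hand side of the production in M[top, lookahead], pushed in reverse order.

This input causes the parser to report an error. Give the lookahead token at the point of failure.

step 1: stack=$ <S>  input=u v v p p $  — expand <S> → u <E> <N> p
step 2: stack=$ p <N> <E> u  input=u v v p p $  — match u
step 3: stack=$ p <N> <E>  input=v v p p $  — expand <E> → epsilon
step 4: stack=$ p <N>  input=v v p p $  — expand <N> → v <E> <S> v
step 5: stack=$ p v <S> <E> v  input=v v p p $  — match v
step 6: stack=$ p v <S> <E>  input=v p p $  — expand <E> → epsilon
step 7: stack=$ p v <S>  input=v p p $  — expand <S> → epsilon
step 8: stack=$ p v  input=v p p $  — match v
step 9: stack=$ p  input=p p $  — match p
step 10: stack=$  input=p $  — error: stack empty but input remains

p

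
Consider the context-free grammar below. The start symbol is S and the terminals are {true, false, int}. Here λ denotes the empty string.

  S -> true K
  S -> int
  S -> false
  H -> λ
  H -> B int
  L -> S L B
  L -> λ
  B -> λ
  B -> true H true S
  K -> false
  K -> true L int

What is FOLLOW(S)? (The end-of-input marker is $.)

{$, false, int, true}

FIRST(S): from S->true K we get {true}; from S->int we get {int}; from S->false we get {false}. So FIRST(S) = {false, int, true}.
FIRST(B): from B->λ we get {λ}; from B->true H true S we get {true}. So FIRST(B) = {λ, true}.
FIRST(K): from K->false we get {false}; from K->true L int we get {true}. So FIRST(K) = {false, true}.
FIRST(H): from H->λ we get {λ}; from H->B int we get {int, true}. So FIRST(H) = {λ, int, true}.
FIRST(L): from L->S L B we get {false, int, true}; from L->λ we get {λ}. So FIRST(L) = {λ, false, int, true}.
FOLLOW(S) includes $ since S is the start symbol.
FOLLOW(H): in B->true H true S, H is followed by true S with FIRST {true}. Thus FOLLOW(H) = {true}.
FOLLOW(L): in L->S L B, L is followed by B with FIRST {λ, true}; in L->S L B, the suffix after L is nullable (adds nothing new); in K->true L int, L is followed by int with FIRST {int}. Thus FOLLOW(L) = {int, true}.
FOLLOW(B): in H->B int, B is followed by int with FIRST {int}; in L->S L B, the suffix after B is empty, so FOLLOW(B) ⊇ FOLLOW(L) = {int, true}. Thus FOLLOW(B) = {int, true}.
FOLLOW(S): in L->S L B, S is followed by L B with FIRST {λ, false, int, true}; in L->S L B, the suffix after S is nullable, so FOLLOW(S) ⊇ FOLLOW(L) = {int, true}; in B->true H true S, the suffix after S is empty, so FOLLOW(S) ⊇ FOLLOW(B) = {int, true}. Thus FOLLOW(S) = {$, false, int, true}.
FOLLOW(K): in S->true K, the suffix after K is empty, so FOLLOW(K) ⊇ FOLLOW(S) = {$, false, int, true}. Thus FOLLOW(K) = {$, false, int, true}.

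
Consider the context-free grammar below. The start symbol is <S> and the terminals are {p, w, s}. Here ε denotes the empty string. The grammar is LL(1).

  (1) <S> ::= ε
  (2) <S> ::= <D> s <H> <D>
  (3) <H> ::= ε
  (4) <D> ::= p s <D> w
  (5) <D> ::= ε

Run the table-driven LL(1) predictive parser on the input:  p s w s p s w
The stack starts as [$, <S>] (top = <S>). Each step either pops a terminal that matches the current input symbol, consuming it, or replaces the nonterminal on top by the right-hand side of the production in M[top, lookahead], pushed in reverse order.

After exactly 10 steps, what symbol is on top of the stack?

s

      Stack                  Input            Action
   1  $ <S>                  p s w s p s w $  expand <S> ::= <D> s <H> <D>
   2  $ <D> <H> s <D>        p s w s p s w $  expand <D> ::= p s <D> w
   3  $ <D> <H> s w <D> s p  p s w s p s w $  match p
   4  $ <D> <H> s w <D> s    s w s p s w $    match s
   5  $ <D> <H> s w <D>      w s p s w $      expand <D> ::= ε
   6  $ <D> <H> s w          w s p s w $      match w
   7  $ <D> <H> s            s p s w $        match s
   8  $ <D> <H>              p s w $          expand <H> ::= ε
   9  $ <D>                  p s w $          expand <D> ::= p s <D> w
  10  $ w <D> s p            p s w $          match p
Stack after step 10: $ w <D> s (top = s).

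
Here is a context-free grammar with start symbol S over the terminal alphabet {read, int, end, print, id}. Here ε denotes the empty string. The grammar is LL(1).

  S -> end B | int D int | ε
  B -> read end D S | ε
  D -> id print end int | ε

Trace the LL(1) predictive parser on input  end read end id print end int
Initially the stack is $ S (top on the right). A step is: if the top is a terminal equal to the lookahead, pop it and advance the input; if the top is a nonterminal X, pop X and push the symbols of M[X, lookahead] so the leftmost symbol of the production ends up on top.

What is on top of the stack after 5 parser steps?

D

     Stack           Input                            Action
  1  $ S             end read end id print end int $  expand S -> end B
  2  $ B end         end read end id print end int $  match end
  3  $ B             read end id print end int $      expand B -> read end D S
  4  $ S D end read  read end id print end int $      match read
  5  $ S D end       end id print end int $           match end
Stack after step 5: $ S D (top = D).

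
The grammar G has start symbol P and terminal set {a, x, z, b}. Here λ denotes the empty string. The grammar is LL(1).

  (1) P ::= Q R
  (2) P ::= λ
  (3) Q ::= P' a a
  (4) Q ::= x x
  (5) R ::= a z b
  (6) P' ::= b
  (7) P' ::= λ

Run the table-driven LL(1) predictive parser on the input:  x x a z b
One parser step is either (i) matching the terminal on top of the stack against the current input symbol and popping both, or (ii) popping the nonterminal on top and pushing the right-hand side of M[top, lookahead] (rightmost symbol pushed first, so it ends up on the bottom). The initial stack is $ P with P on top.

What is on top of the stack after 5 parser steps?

     Stack    Input        Action
  1  $ P      x x a z b $  expand P ::= Q R
  2  $ R Q    x x a z b $  expand Q ::= x x
  3  $ R x x  x x a z b $  match x
  4  $ R x    x a z b $    match x
  5  $ R      a z b $      expand R ::= a z b
Stack after step 5: $ b z a (top = a).

a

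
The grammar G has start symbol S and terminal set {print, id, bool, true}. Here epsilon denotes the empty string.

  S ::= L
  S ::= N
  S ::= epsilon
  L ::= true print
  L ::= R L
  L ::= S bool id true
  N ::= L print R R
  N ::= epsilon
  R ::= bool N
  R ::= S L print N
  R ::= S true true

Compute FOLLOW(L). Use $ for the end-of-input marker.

{$, bool, print, true}

FIRST(S): from S::=L we get {bool, true}; from S::=N we get {epsilon, bool, true}; from S::=epsilon we get {epsilon}. So FIRST(S) = {epsilon, bool, true}.
FIRST(L): from L::=true print we get {true}; from L::=R L we get {bool, true}; from L::=S bool id true we get {bool, true}. So FIRST(L) = {bool, true}.
FIRST(N): from N::=L print R R we get {bool, true}; from N::=epsilon we get {epsilon}. So FIRST(N) = {epsilon, bool, true}.
FIRST(R): from R::=bool N we get {bool}; from R::=S L print N we get {bool, true}; from R::=S true true we get {bool, true}. So FIRST(R) = {bool, true}.
FOLLOW(S) includes $ since S is the start symbol.
FOLLOW(S): in L::=S bool id true, S is followed by bool id true with FIRST {bool}; in R::=S L print N, S is followed by L print N with FIRST {bool, true}; in R::=S true true, S is followed by true true with FIRST {true}. Thus FOLLOW(S) = {$, bool, true}.
FOLLOW(L): in S::=L, the suffix after L is empty, so FOLLOW(L) ⊇ FOLLOW(S) = {$, bool, true}; in L::=R L, the suffix after L is empty (adds nothing new); in N::=L print R R, L is followed by print R R with FIRST {print}; in R::=S L print N, L is followed by print N with FIRST {print}. Thus FOLLOW(L) = {$, bool, print, true}.
FOLLOW(N): in S::=N, the suffix after N is empty, so FOLLOW(N) ⊇ FOLLOW(S) = {$, bool, true}; in R::=bool N, the suffix after N is empty, so FOLLOW(N) ⊇ FOLLOW(R) = {$, bool, true}; in R::=S L print N, the suffix after N is empty, so FOLLOW(N) ⊇ FOLLOW(R) = {$, bool, true}. Thus FOLLOW(N) = {$, bool, true}.
FOLLOW(R): in L::=R L, R is followed by L with FIRST {bool, true}; in N::=L print R R (occurrence 1), R is followed by R with FIRST {bool, true}; in N::=L print R R (occurrence 2), the suffix after R is empty, so FOLLOW(R) ⊇ FOLLOW(N) = {$, bool, true}. Thus FOLLOW(R) = {$, bool, true}.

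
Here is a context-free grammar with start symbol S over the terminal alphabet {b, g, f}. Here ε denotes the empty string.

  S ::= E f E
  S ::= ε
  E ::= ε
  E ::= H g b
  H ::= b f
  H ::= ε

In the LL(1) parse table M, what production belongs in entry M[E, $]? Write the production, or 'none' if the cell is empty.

FIRST(H): from H::=b f we get {b}; from H::=ε we get {ε}. So FIRST(H) = {ε, b}.
FIRST(E): from E::=ε we get {ε}; from E::=H g b we get {b, g}. So FIRST(E) = {ε, b, g}.
FIRST(S): from S::=E f E we get {b, f, g}; from S::=ε we get {ε}. So FIRST(S) = {ε, b, f, g}.
FOLLOW(S) includes $ since S is the start symbol.
FOLLOW(S): S appears on no right-hand side. Thus FOLLOW(S) = {$}.
FOLLOW(E): in S::=E f E (occurrence 1), E is followed by f E with FIRST {f}; in S::=E f E (occurrence 2), the suffix after E is empty, so FOLLOW(E) ⊇ FOLLOW(S) = {$}. Thus FOLLOW(E) = {$, f}.
For E ::= ε: FIRST(ε) = {ε}, so it goes in M[E, t] for t ∈ {}; since ε ∈ FIRST, also for every t ∈ FOLLOW(E) = {$, f}.
For E ::= H g b: FIRST(H g b) = {b, g}, so it goes in M[E, t] for t ∈ {b, g}.

E ::= ε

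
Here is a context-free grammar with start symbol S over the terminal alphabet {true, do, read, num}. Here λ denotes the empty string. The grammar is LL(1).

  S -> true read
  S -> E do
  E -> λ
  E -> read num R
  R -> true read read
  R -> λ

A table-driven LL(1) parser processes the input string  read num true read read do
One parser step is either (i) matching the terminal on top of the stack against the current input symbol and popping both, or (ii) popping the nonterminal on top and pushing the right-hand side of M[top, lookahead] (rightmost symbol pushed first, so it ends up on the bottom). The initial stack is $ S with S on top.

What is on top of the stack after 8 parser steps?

do

     Stack                Input                         Action
  1  $ S                  read num true read read do $  expand S -> E do
  2  $ do E               read num true read read do $  expand E -> read num R
  3  $ do R num read      read num true read read do $  match read
  4  $ do R num           num true read read do $       match num
  5  $ do R               true read read do $           expand R -> true read read
  6  $ do read read true  true read read do $           match true
  7  $ do read read       read read do $                match read
  8  $ do read            read do $                     match read
Stack after step 8: $ do (top = do).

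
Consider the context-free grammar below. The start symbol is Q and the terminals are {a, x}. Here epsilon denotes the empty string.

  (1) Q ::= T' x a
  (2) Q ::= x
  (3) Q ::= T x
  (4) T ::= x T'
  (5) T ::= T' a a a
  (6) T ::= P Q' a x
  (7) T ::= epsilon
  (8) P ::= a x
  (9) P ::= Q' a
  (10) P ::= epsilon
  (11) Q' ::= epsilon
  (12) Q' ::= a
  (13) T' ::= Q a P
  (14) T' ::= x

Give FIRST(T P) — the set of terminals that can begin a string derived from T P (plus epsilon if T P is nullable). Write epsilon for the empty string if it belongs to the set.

{epsilon, a, x}

FIRST(Q'): from Q'::=epsilon we get {epsilon}; from Q'::=a we get {a}. So FIRST(Q') = {epsilon, a}.
FIRST(P): from P::=a x we get {a}; from P::=Q' a we get {a}; from P::=epsilon we get {epsilon}. So FIRST(P) = {epsilon, a}.
FIRST(Q): from Q::=T' x a we get {a, x}; from Q::=x we get {x}; from Q::=T x we get {a, x}. So FIRST(Q) = {a, x}.
FIRST(T'): from T'::=Q a P we get {a, x}; from T'::=x we get {x}. So FIRST(T') = {a, x}.
FIRST(T): from T::=x T' we get {x}; from T::=T' a a a we get {a, x}; from T::=P Q' a x we get {a}; from T::=epsilon we get {epsilon}. So FIRST(T) = {epsilon, a, x}.
FIRST(T P): take FIRST of each symbol in turn, carrying on past any symbol whose FIRST contains epsilon; result {epsilon, a, x}.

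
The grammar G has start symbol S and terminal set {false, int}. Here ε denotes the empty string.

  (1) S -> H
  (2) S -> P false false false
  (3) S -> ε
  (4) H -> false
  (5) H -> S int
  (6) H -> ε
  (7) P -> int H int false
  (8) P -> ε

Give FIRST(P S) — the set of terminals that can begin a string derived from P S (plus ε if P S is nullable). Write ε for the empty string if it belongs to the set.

{ε, false, int}

FIRST(P): from P->int H int false we get {int}; from P->ε we get {ε}. So FIRST(P) = {ε, int}.
FIRST(S): from S->H we get {ε, false, int}; from S->P false false false we get {false, int}; from S->ε we get {ε}. So FIRST(S) = {ε, false, int}.
FIRST(H): from H->false we get {false}; from H->S int we get {false, int}; from H->ε we get {ε}. So FIRST(H) = {ε, false, int}.
FIRST(P S): take FIRST of each symbol in turn, carrying on past any symbol whose FIRST contains ε; result {ε, false, int}.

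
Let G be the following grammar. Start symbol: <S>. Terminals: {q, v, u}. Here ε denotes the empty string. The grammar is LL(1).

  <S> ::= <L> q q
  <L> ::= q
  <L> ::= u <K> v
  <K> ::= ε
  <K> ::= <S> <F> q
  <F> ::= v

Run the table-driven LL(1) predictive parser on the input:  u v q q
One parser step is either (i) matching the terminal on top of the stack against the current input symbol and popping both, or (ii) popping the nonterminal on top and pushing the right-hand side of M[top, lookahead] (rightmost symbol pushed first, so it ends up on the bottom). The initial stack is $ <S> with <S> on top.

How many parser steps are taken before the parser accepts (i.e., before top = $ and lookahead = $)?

7

     Stack          Input      Action
  1  $ <S>          u v q q $  expand <S> ::= <L> q q
  2  $ q q <L>      u v q q $  expand <L> ::= u <K> v
  3  $ q q v <K> u  u v q q $  match u
  4  $ q q v <K>    v q q $    expand <K> ::= ε
  5  $ q q v        v q q $    match v
  6  $ q q          q q $      match q
  7  $ q            q $        match q
Accept reached after 7 steps.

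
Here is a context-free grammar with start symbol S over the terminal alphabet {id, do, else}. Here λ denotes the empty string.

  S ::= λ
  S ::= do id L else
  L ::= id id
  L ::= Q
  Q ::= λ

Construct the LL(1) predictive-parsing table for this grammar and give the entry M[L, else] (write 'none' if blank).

FIRST(S): from S::=λ we get {λ}; from S::=do id L else we get {do}. So FIRST(S) = {λ, do}.
FIRST(Q): from Q::=λ we get {λ}. So FIRST(Q) = {λ}.
FIRST(L): from L::=id id we get {id}; from L::=Q we get {λ}. So FIRST(L) = {λ, id}.
FOLLOW(S) includes $ since S is the start symbol.
FOLLOW(L): in S::=do id L else, L is followed by else with FIRST {else}. Thus FOLLOW(L) = {else}.
For L ::= id id: FIRST(id id) = {id}, so it goes in M[L, t] for t ∈ {id}.
For L ::= Q: FIRST(Q) = {λ}, so it goes in M[L, t] for t ∈ {}; since λ ∈ FIRST, also for every t ∈ FOLLOW(L) = {else}.

L ::= Q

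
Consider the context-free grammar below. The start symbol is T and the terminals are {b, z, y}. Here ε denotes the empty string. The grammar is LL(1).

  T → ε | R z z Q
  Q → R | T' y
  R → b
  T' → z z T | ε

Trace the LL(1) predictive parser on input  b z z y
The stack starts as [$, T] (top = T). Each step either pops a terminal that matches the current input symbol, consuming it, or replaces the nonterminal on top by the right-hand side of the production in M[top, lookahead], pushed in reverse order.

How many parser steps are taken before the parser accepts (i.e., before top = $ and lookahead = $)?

8

step 1: stack=$ T  input=b z z y $  — expand T → R z z Q
step 2: stack=$ Q z z R  input=b z z y $  — expand R → b
step 3: stack=$ Q z z b  input=b z z y $  — match b
step 4: stack=$ Q z z  input=z z y $  — match z
step 5: stack=$ Q z  input=z y $  — match z
step 6: stack=$ Q  input=y $  — expand Q → T' y
step 7: stack=$ y T'  input=y $  — expand T' → ε
step 8: stack=$ y  input=y $  — match y
Accept reached after 8 steps.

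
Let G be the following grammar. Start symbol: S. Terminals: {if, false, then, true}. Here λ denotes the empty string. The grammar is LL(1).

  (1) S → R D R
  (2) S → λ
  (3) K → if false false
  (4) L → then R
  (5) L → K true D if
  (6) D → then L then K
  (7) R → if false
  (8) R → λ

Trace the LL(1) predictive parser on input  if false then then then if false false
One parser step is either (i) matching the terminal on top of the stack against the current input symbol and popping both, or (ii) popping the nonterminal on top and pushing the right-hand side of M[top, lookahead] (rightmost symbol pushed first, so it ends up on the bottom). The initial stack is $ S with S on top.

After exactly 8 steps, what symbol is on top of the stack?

     Stack              Input                                     Action
  1  $ S                if false then then then if false false $  expand S → R D R
  2  $ R D R            if false then then then if false false $  expand R → if false
  3  $ R D false if     if false then then then if false false $  match if
  4  $ R D false        false then then then if false false $     match false
  5  $ R D              then then then if false false $           expand D → then L then K
  6  $ R K then L then  then then then if false false $           match then
  7  $ R K then L       then then if false false $                expand L → then R
  8  $ R K then R then  then then if false false $                match then
Stack after step 8: $ R K then R (top = R).

R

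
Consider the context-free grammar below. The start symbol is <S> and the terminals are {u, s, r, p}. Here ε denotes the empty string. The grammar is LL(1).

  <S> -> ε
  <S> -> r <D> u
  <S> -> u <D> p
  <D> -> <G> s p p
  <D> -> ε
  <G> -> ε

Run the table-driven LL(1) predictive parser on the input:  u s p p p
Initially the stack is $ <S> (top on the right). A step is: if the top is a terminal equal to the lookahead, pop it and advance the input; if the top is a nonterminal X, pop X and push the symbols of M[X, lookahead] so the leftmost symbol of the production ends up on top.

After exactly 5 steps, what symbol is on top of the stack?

p

     Stack          Input        Action
  1  $ <S>          u s p p p $  expand <S> -> u <D> p
  2  $ p <D> u      u s p p p $  match u
  3  $ p <D>        s p p p $    expand <D> -> <G> s p p
  4  $ p p p s <G>  s p p p $    expand <G> -> ε
  5  $ p p p s      s p p p $    match s
Stack after step 5: $ p p p (top = p).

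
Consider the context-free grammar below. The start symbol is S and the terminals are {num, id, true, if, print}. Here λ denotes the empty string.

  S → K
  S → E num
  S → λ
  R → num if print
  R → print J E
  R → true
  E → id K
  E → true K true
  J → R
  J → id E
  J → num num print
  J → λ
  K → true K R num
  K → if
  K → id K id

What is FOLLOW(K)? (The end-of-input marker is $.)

FIRST(R): from R→num if print we get {num}; from R→print J E we get {print}; from R→true we get {true}. So FIRST(R) = {num, print, true}.
FIRST(E): from E→id K we get {id}; from E→true K true we get {true}. So FIRST(E) = {id, true}.
FIRST(K): from K→true K R num we get {true}; from K→if we get {if}; from K→id K id we get {id}. So FIRST(K) = {id, if, true}.
FIRST(S): from S→K we get {id, if, true}; from S→E num we get {id, true}; from S→λ we get {λ}. So FIRST(S) = {λ, id, if, true}.
FIRST(J): from J→R we get {num, print, true}; from J→id E we get {id}; from J→num num print we get {num}; from J→λ we get {λ}. So FIRST(J) = {λ, id, num, print, true}.
FOLLOW(S) includes $ since S is the start symbol.
FOLLOW(S): S appears on no right-hand side. Thus FOLLOW(S) = {$}.
FOLLOW(J): in R→print J E, J is followed by E with FIRST {id, true}. Thus FOLLOW(J) = {id, true}.
FOLLOW(R): in J→R, the suffix after R is empty, so FOLLOW(R) ⊇ FOLLOW(J) = {id, true}; in K→true K R num, R is followed by num with FIRST {num}. Thus FOLLOW(R) = {id, num, true}.
FOLLOW(E): in S→E num, E is followed by num with FIRST {num}; in R→print J E, the suffix after E is empty, so FOLLOW(E) ⊇ FOLLOW(R) = {id, num, true}; in J→id E, the suffix after E is empty, so FOLLOW(E) ⊇ FOLLOW(J) = {id, true}. Thus FOLLOW(E) = {id, num, true}.
FOLLOW(K): in S→K, the suffix after K is empty, so FOLLOW(K) ⊇ FOLLOW(S) = {$}; in E→id K, the suffix after K is empty, so FOLLOW(K) ⊇ FOLLOW(E) = {id, num, true}; in E→true K true, K is followed by true with FIRST {true}; in K→true K R num, K is followed by R num with FIRST {num, print, true}; in K→id K id, K is followed by id with FIRST {id}. Thus FOLLOW(K) = {$, id, num, print, true}.

{$, id, num, print, true}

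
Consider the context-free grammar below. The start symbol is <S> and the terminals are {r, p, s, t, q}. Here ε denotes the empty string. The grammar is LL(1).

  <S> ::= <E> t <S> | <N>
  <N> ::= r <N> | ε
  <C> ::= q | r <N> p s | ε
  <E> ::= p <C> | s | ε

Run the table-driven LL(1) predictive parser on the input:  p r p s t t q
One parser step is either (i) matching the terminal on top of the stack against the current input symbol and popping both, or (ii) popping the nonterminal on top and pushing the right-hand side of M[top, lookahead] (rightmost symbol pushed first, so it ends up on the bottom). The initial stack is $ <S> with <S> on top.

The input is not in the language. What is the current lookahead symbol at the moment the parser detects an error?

      Stack              Input            Action
   1  $ <S>              p r p s t t q $  expand <S> ::= <E> t <S>
   2  $ <S> t <E>        p r p s t t q $  expand <E> ::= p <C>
   3  $ <S> t <C> p      p r p s t t q $  match p
   4  $ <S> t <C>        r p s t t q $    expand <C> ::= r <N> p s
   5  $ <S> t s p <N> r  r p s t t q $    match r
   6  $ <S> t s p <N>    p s t t q $      expand <N> ::= ε
   7  $ <S> t s p        p s t t q $      match p
   8  $ <S> t s          s t t q $        match s
   9  $ <S> t            t t q $          match t
  10  $ <S>              t q $            expand <S> ::= <E> t <S>
  11  $ <S> t <E>        t q $            expand <E> ::= ε
  12  $ <S> t            t q $            match t
  13  $ <S>              q $              error: M[<S>, q] is empty

q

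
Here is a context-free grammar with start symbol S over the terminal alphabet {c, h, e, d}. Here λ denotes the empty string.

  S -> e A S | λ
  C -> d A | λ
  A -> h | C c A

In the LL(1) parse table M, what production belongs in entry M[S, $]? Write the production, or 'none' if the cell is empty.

S -> λ

FIRST(S) = {λ, e}
FIRST(C) = {λ, d}
FIRST(A) = {c, d, h}  (via C c A)
FOLLOW(S) includes $ since S is the start symbol.
FOLLOW(S): in S->e A S, the suffix after S is empty (adds nothing new). Thus FOLLOW(S) = {$}.
For S -> e A S: FIRST(e A S) = {e}, so it goes in M[S, t] for t ∈ {e}.
For S -> λ: FIRST(λ) = {λ}, so it goes in M[S, t] for t ∈ {}; since λ ∈ FIRST, also for every t ∈ FOLLOW(S) = {$}.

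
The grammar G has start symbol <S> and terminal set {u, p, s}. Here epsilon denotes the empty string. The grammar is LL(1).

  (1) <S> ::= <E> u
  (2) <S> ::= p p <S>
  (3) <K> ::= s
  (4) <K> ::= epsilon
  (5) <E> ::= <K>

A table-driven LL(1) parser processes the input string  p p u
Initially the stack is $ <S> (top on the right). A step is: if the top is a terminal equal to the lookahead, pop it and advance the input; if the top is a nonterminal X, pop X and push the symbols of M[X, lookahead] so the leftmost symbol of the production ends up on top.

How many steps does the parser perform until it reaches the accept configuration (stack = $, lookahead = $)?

7

step 1: stack=$ <S>  input=p p u $  — expand <S> ::= p p <S>
step 2: stack=$ <S> p p  input=p p u $  — match p
step 3: stack=$ <S> p  input=p u $  — match p
step 4: stack=$ <S>  input=u $  — expand <S> ::= <E> u
step 5: stack=$ u <E>  input=u $  — expand <E> ::= <K>
step 6: stack=$ u <K>  input=u $  — expand <K> ::= epsilon
step 7: stack=$ u  input=u $  — match u
Accept reached after 7 steps.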